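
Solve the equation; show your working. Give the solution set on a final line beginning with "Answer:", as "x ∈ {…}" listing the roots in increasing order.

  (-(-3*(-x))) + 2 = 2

Step 1. [(-(-3*(-x))) + 2 = 2] the outer +2 inverts by subtracting 2, so sub: -(-3*(-x)) = 0.
Step 2. [-(-3*(-x)) = 0] flip signs both sides ⇒ neg: -3*(-x) = 0.
Step 3. [-3*(-x) = 0] -3·(inner) — divide through by -3 ⇒ div: -x = 0.
Step 4. [-x = 0] leading − — multiply by −1. So neg: x = 0.

Answer: x ∈ {0}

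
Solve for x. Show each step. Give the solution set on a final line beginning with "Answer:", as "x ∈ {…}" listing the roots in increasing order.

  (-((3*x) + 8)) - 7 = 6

Step 1. [(-((3*x) + 8)) - 7 = 6] 7 comes off first (add 7). So sub: -((3*x) + 8) = 13.
Step 2. [-((3*x) + 8) = 13] LHS negated; negate both sides. So neg: (3*x) + 8 = -13.
Step 3. [(3*x) + 8 = -13] the outer +8 inverts by subtracting 8 ⇒ sub: 3*x = -21.
Step 4. [3*x = -21] 3 out front; divide by 3 ⇒ div: x = -7.

Answer: x ∈ {-7}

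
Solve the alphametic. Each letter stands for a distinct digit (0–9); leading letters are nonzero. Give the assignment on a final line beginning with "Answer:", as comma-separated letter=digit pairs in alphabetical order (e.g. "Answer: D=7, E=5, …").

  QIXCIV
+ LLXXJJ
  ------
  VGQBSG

Step 1. [col 1: V + J ≡ G (mod 10)] G=8 is one option consistent with column 1 (V + J ≡ G (mod 10), carry-in 0) — take it ⇒ G=8.
Step 2. [col 1: V + J ≡ G (mod 10)] no forcing yet in column 1 (carry-in 0); V=5 is free and consistent — try it ⇒ V=5.
Step 3. [col 1: V + J ≡ G (mod 10)] in column 1 we have V+J≡G with carry-in 0; given V=5, G=8 and digits 5,8 already taken and all letters distinct, that pins J to 3, so J=3.
Step 4. [col 2: I + J ≡ S (mod 10)] no forcing yet in column 2 (carry-in 0); I=7 is free and consistent — try it. So I=7.
Step 5. [col 2: I + J ≡ S (mod 10)] in column 2 we have I+J≡S with carry-in 0; given I=7, J=3 and digits 3,5,7,8 already taken and all letters distinct, that pins S to 0 ⇒ S=0.
Step 6. [col 3: C + X ≡ B (mod 10)] several values work for B in column 3 (C + X ≡ B (mod 10), carry-in 1); try B=9, so B=9.
Step 7. [col 3: C + X ≡ B (mod 10)] C=6 is one option consistent with column 3 (C + X ≡ B (mod 10), carry-in 1) — take it. So C=6.
Step 8. [col 3: C + X ≡ B (mod 10)] from column 3 (C=6, B=9, carry-in 1, digits 0,3,5,6,7,8,9 already taken and all letters distinct): X must equal 2 ⇒ X=2.
Step 9. [col 4: X + X ≡ Q (mod 10)] column 4 reads X+X+carry(0)=Q with X=2; with digits 0,2,3,5,6,7,8,9 already taken and all letters distinct, the only value for Q is 4. So Q=4.
Step 10. [col 5: I + L ≡ G (mod 10)] from column 5 (I=7, G=8, carry-in 0, digits 0,2,3,4,5,6,7,8,9 already taken and all letters distinct): L must equal 1 ⇒ L=1.

Answer: B=9, C=6, G=8, I=7, J=3, L=1, Q=4, S=0, V=5, X=2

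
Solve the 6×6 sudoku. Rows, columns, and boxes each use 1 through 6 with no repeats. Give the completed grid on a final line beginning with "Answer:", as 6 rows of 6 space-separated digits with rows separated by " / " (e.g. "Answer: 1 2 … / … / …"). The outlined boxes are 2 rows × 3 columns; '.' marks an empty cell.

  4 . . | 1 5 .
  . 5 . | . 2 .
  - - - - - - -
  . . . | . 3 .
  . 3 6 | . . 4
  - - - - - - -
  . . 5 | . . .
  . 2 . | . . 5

Step 1. [r2c4∈{3,4,6}] across row 2, 4 lands solely at r2c4. So r2c4=4.
Step 2. [r4c5∈{1}] r4c5 has the single candidate 1. So r4c5=1.
Step 3. [r5c6∈{1,2,3,6}] in col 6, 1 fits only at r5c6 ⇒ r5c6=1.
Step 4. [r3c6∈{2,6}] 2 has one home in col 6: r3c6 ⇒ r3c6=2.
Step 5. [r3c2∈{1,4}] in col 2, 1 fits only at r3c2 ⇒ r3c2=1.
Step 6. [r1c2∈{6}] r1c2's peers cover all but 6, so r1c2=6.
Step 7. [r3c4∈{5,6}] across row 3, 6 lands solely at r3c4, so r3c4=6.
Step 8. [r6c4∈{3}] only 3 remains possible at r6c4, so r6c4=3.
Step 9. [r5c2∈{4}] r5c2 has the single candidate 4. So r5c2=4.
Step 10. [r6c3∈{1}] r6c3 has the single candidate 1. So r6c3=1.
Step 11. [r2c3∈{3}] r2c3 is down to just 3 ⇒ r2c3=3.
Step 12. [r6c1∈{6}] r6c1 has the single candidate 6. So r6c1=6.
Step 13. [r3c1∈{5}] nothing but 5 survives at r3c1 ⇒ r3c1=5.
Step 14. [r5c1∈{3}] only 3 remains possible at r5c1, so r5c1=3.
Step 15. [r2c1∈{1}] nothing but 1 survives at r2c1, so r2c1=1.
Step 16. [r1c6∈{3}] r1c6 has the single candidate 3. So r1c6=3.
Step 17. [r5c4∈{2}] r5c4 is down to just 2. So r5c4=2.
Step 18. [r4c4∈{5}] r4c4 has the single candidate 5. So r4c4=5.
Step 19. [r1c3∈{2}] r1c3 has the single candidate 2. So r1c3=2.
Step 20. [r3c3∈{4}] r3c3 is down to just 4. So r3c3=4.
Step 21. [r6c5∈{4}] r6c5 is down to just 4. So r6c5=4.
Step 22. [r4c1∈{2}] r4c1 has the single candidate 2. So r4c1=2.
Step 23. [r5c5∈{6}] nothing but 6 survives at r5c5, so r5c5=6.
Step 24. [r2c6∈{6}] r2c6 is down to just 6. So r2c6=6.

Answer: 4 6 2 1 5 3 / 1 5 3 4 2 6 / 5 1 4 6 3 2 / 2 3 6 5 1 4 / 3 4 5 2 6 1 / 6 2 1 3 4 5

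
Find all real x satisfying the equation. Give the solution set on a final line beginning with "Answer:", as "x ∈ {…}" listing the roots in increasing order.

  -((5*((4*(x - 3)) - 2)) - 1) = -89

Step 1. [-((5*((4*(x - 3)) - 2)) - 1) = -89] flip signs both sides ⇒ neg: (5*((4*(x - 3)) - 2)) - 1 = 89.
Step 2. [(5*((4*(x - 3)) - 2)) - 1 = 89] add 1: x sits inside (… - 1). So sub: 5*((4*(x - 3)) - 2) = 90.
Step 3. [5*((4*(x - 3)) - 2) = 90] leading coefficient 5: divide by 5, so div: (4*(x - 3)) - 2 = 18.
Step 4. [(4*(x - 3)) - 2 = 18] -2 is outermost — add 2 both sides, so sub: 4*(x - 3) = 20.
Step 5. [4*(x - 3) = 20] LHS = 4·(…); ÷4 both sides, so div: x - 3 = 5.
Step 6. [x - 3 = 5] the outer -3 inverts by adding 3, so sub: x = 8.

Answer: x ∈ {8}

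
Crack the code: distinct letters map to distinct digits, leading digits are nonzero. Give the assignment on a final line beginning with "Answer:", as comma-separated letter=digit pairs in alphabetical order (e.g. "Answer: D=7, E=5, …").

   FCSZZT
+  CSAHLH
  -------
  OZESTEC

Step 1. [O] O is the leading digit of a 7-digit sum of two 6-digit numbers; the final carry is exactly 1. So O=1.
Step 2. [col 1: T + H ≡ C (mod 10)] no forcing yet in column 1 (carry-in 0); H=2 is free and consistent — try it, so H=2.
Step 3. [col 1: T + H ≡ C (mod 10)] T=6 is one option consistent with column 1 (T + H ≡ C (mod 10), carry-in 0) — take it, so T=6.
Step 4. [col 1: T + H ≡ C (mod 10)] in column 1 we have T+H≡C with carry-in 0; given T=6, H=2 and digits 1,2,6 already taken and all letters distinct, that pins C to 8 ⇒ C=8.
Step 5. [col 2: Z + L ≡ E (mod 10)] L=3 is one option consistent with column 2 (Z + L ≡ E (mod 10), carry-in 0) — take it, so L=3.
Step 6. [col 2: Z + L ≡ E (mod 10)] several values work for Z in column 2 (Z + L ≡ E (mod 10), carry-in 0); try Z=4. So Z=4.
Step 7. [col 2: Z + L ≡ E (mod 10)] column 2: given Z=4, L=3, carry-in 0, and digits 1,2,3,4,6,8 already taken and all letters distinct, Z+L≡E (mod 10) forces E=7. So E=7.
Step 8. [col 4: S + A ≡ S (mod 10)] from column 4 (nothing yet, carry-in 0, digits 1,2,3,4,6,7,8 already taken and all letters distinct): A must equal 0, so A=0.
Step 9. [col 4: S + A ≡ S (mod 10)] no forcing yet in column 4 (carry-in 0); S=9 is free and consistent — try it, so S=9.
Step 10. [col 6: F + C ≡ Z (mod 10)] from column 6 (C=8, Z=4, carry-in 1, digits 0,1,2,3,4,6,7,8,9 already taken and all letters distinct): F must equal 5. So F=5.

Answer: A=0, C=8, E=7, F=5, H=2, L=3, O=1, S=9, T=6, Z=4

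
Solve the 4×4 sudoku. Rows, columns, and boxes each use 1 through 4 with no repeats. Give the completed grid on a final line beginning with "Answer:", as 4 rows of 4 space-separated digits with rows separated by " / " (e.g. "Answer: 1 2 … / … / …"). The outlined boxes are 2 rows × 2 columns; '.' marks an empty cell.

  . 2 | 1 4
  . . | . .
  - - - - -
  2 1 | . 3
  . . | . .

Step 1. [r1c1∈{3}] r1c1 is down to just 3, so r1c1=3.
Step 2. [r4c1∈{4}] r4c1 has the single candidate 4 ⇒ r4c1=4.
Step 3. [r2c4∈{2}] r2c4's peers cover all but 2 ⇒ r2c4=2.
Step 4. [r2c3∈{3}] r2c3 is down to just 3 ⇒ r2c3=3.
Step 5. [r4c3∈{2}] r4c3 is down to just 2 ⇒ r4c3=2.
Step 6. [r2c1∈{1}] r2c1's peers cover all but 1. So r2c1=1.
Step 7. [r4c4∈{1}] nothing but 1 survives at r4c4 ⇒ r4c4=1.
Step 8. [r4c2∈{3}] r4c2's peers cover all but 3. So r4c2=3.
Step 9. [r2c2∈{4}] only 4 remains possible at r2c2, so r2c2=4.
Step 10. [r3c3∈{4}] r3c3's peers cover all but 4. So r3c3=4.

Answer: 3 2 1 4 / 1 4 3 2 / 2 1 4 3 / 4 3 2 1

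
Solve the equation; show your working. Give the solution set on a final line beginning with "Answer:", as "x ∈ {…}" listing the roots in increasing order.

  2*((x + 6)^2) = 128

Step 1. [2*((x + 6)^2) = 128] 2·(inner) — divide through by 2 ⇒ div: (x + 6)^2 = 64.
Step 2. [(x + 6)^2 = 64] LHS squared, RHS 64 ≥ 0: apply √ (±), so sqrt: x + 6 = 8 or -8.
Step 3. [x + 6 = 8 or -8] +6 is outermost — subtract 6 both sides. So sub: x = 2 or -14.

Answer: x ∈ {-14, 2}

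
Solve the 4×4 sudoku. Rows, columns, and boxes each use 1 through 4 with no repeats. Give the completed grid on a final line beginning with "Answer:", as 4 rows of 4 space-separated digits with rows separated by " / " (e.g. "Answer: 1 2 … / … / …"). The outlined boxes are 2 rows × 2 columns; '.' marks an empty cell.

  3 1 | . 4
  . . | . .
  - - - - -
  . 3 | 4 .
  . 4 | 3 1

Step 1. [r2c2∈{2}] r2c2's peers cover all but 2. So r2c2=2.
Step 2. [r3c4∈{2}] r3c4 is down to just 2 ⇒ r3c4=2.
Step 3. [r2c1∈{4}] r2c1 is down to just 4, so r2c1=4.
Step 4. [r3c1∈{1}] r3c1 has the single candidate 1, so r3c1=1.
Step 5. [r2c4∈{3}] nothing but 3 survives at r2c4 ⇒ r2c4=3.
Step 6. [r4c1∈{2}] only 2 remains possible at r4c1 ⇒ r4c1=2.
Step 7. [r2c3∈{1}] only 1 remains possible at r2c3. So r2c3=1.
Step 8. [r1c3∈{2}] r1c3 has the single candidate 2. So r1c3=2.

Answer: 3 1 2 4 / 4 2 1 3 / 1 3 4 2 / 2 4 3 1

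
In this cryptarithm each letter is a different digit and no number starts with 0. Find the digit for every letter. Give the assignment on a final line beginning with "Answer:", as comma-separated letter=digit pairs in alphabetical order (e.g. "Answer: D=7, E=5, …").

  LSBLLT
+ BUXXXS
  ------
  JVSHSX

Step 1. [col 1: T + S ≡ X (mod 10)] S=7 is one option consistent with column 1 (T + S ≡ X (mod 10), carry-in 0) — take it ⇒ S=7.
Step 2. [col 1: T + S ≡ X (mod 10)] no forcing yet in column 1 (carry-in 0); X=5 is free and consistent — try it. So X=5.
Step 3. [col 1: T + S ≡ X (mod 10)] from column 1 (S=7, X=5, carry-in 0, digits 5,7 already taken and all letters distinct): T must equal 8 ⇒ T=8.
Step 4. [col 2: L + X ≡ S (mod 10)] column 2: given X=5, S=7, carry-in 1, and digits 5,7,8 already taken and all letters distinct, L+X≡S (mod 10) forces L=1. So L=1.
Step 5. [col 3: L + X ≡ H (mod 10)] column 3: given L=1, X=5, carry-in 0, and digits 1,5,7,8 already taken and all letters distinct, L+X≡H (mod 10) forces H=6 ⇒ H=6.
Step 6. [col 4: B + X ≡ S (mod 10)] from column 4 (X=5, S=7, carry-in 0, digits 1,5,6,7,8 already taken and all letters distinct): B must equal 2, so B=2.
Step 7. [col 5: S + U ≡ V (mod 10)] column 5 reads S+U+carry(0)=V with S=7; with digits 1,2,5,6,7,8 already taken and all letters distinct, the only value for U is 3, so U=3.
Step 8. [col 5: S + U ≡ V (mod 10)] column 5: given S=7, U=3, carry-in 0, and digits 1,2,3,5,6,7,8 already taken and all letters distinct, S+U≡V (mod 10) forces V=0 ⇒ V=0.
Step 9. [col 6: L + B ≡ J (mod 10)] column 6 reads L+B+carry(1)=J with L=1, B=2; with digits 0,1,2,3,5,6,7,8 already taken and all letters distinct, the only value for J is 4. So J=4.

Answer: B=2, H=6, J=4, L=1, S=7, T=8, U=3, V=0, X=5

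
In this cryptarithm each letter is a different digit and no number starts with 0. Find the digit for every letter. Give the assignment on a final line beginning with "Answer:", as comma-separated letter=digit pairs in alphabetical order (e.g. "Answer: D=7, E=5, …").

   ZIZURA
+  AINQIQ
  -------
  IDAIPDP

Step 1. [col 1: A + Q ≡ P (mod 10)] column 1 (A + Q ≡ P (mod 10), carry-in 0) doesn't pin Q yet; pick Q=5 and continue ⇒ Q=5.
Step 2. [col 1: A + Q ≡ P (mod 10)] several values work for A in column 1 (A + Q ≡ P (mod 10), carry-in 0); try A=3, so A=3.
Step 3. [col 1: A + Q ≡ P (mod 10)] column 1 reads A+Q+carry(0)=P with A=3, Q=5; with digits 3,5 already taken and all letters distinct, the only value for P is 8, so P=8.
Step 4. [col 2: R + I ≡ D (mod 10)] several values work for R in column 2 (R + I ≡ D (mod 10), carry-in 0); try R=9. So R=9.
Step 5. [col 2: R + I ≡ D (mod 10)] no forcing yet in column 2 (carry-in 0); I=1 is free and consistent — try it, so I=1.
Step 6. [col 2: R + I ≡ D (mod 10)] column 2 reads R+I+carry(0)=D with R=9, I=1; with digits 1,3,5,8,9 already taken and all letters distinct, the only value for D is 0, so D=0.
Step 7. [col 3: U + Q ≡ P (mod 10)] from column 3 (Q=5, P=8, carry-in 1, digits 0,1,3,5,8,9 already taken and all letters distinct): U must equal 2 ⇒ U=2.
Step 8. [col 4: Z + N ≡ I (mod 10)] no forcing yet in column 4 (carry-in 0); Z=7 is free and consistent — try it. So Z=7.
Step 9. [col 4: Z + N ≡ I (mod 10)] column 4 reads Z+N+carry(0)=I with Z=7, I=1; with digits 0,1,2,3,5,7,8,9 already taken and all letters distinct, the only value for N is 4. So N=4.

Answer: A=3, D=0, I=1, N=4, P=8, Q=5, R=9, U=2, Z=7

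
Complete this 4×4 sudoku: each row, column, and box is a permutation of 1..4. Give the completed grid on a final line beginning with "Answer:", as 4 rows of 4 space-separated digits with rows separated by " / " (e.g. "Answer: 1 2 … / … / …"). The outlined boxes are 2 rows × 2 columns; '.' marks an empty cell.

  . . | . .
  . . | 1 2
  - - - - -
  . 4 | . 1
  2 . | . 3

Step 1. [r1c3∈{3,4}] in col 3, 3 fits only at r1c3 ⇒ r1c3=3.
Step 2. [r2c1∈{3,4}] 4 has one home in row 2: r2c1, so r2c1=4.
Step 3. [r1c1∈{1}] only 1 remains possible at r1c1, so r1c1=1.
Step 4. [r4c2∈{1}] only 1 remains possible at r4c2, so r4c2=1.
Step 5. [r3c1∈{3}] r3c1 is down to just 3. So r3c1=3.
Step 6. [r2c2∈{3}] r2c2 is down to just 3 ⇒ r2c2=3.
Step 7. [r4c3∈{4}] only 4 remains possible at r4c3, so r4c3=4.
Step 8. [r3c3∈{2}] r3c3 is down to just 2 ⇒ r3c3=2.
Step 9. [r1c4∈{4}] r1c4's peers cover all but 4. So r1c4=4.
Step 10. [r1c2∈{2}] only 2 remains possible at r1c2, so r1c2=2.

Answer: 1 2 3 4 / 4 3 1 2 / 3 4 2 1 / 2 1 4 3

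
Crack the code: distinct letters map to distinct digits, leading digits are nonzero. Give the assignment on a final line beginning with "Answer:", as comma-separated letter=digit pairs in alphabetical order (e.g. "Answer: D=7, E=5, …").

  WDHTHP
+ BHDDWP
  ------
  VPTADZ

Step 1. [col 1: P + P ≡ Z (mod 10)] no forcing yet in column 1 (carry-in 0); Z=4 is free and consistent — try it, so Z=4.
Step 2. [col 1: P + P ≡ Z (mod 10)] column 1 (P + P ≡ Z (mod 10), carry-in 0) doesn't pin P yet; pick P=7 and continue ⇒ P=7.
Step 3. [col 2: H + W ≡ D (mod 10)] D=2 is one option consistent with column 2 (H + W ≡ D (mod 10), carry-in 1) — take it, so D=2.
Step 4. [col 2: H + W ≡ D (mod 10)] several values work for W in column 2 (H + W ≡ D (mod 10), carry-in 1); try W=6 ⇒ W=6.
Step 5. [col 2: H + W ≡ D (mod 10)] from column 2 (W=6, D=2, carry-in 1, digits 2,4,6,7 already taken and all letters distinct): H must equal 5. So H=5.
Step 6. [col 3: T + D ≡ A (mod 10)] several values work for T in column 3 (T + D ≡ A (mod 10), carry-in 1); try T=8 ⇒ T=8.
Step 7. [col 3: T + D ≡ A (mod 10)] column 3 reads T+D+carry(1)=A with T=8, D=2; with digits 2,4,5,6,7,8 already taken and all letters distinct, the only value for A is 1. So A=1.
Step 8. [col 6: W + B ≡ V (mod 10)] column 6: given W=6, carry-in 0, and digits 1,2,4,5,6,7,8 already taken and all letters distinct, W+B≡V (mod 10) forces B=3, so B=3.
Step 9. [col 6: W + B ≡ V (mod 10)] from column 6 (W=6, B=3, carry-in 0, digits 1,2,3,4,5,6,7,8 already taken and all letters distinct): V must equal 9, so V=9.

Answer: A=1, B=3, D=2, H=5, P=7, T=8, V=9, W=6, Z=4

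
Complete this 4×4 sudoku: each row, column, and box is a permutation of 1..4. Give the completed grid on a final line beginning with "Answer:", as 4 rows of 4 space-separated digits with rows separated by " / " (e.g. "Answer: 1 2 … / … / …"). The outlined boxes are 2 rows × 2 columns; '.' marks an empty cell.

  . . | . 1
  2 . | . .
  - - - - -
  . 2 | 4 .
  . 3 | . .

Step 1. [r2c4∈{3,4}] in col 4, 4 fits only at r2c4. So r2c4=4.
Step 2. [r4c1∈{1,4}] r4c1 is the only open cell in row 4 admitting 4, so r4c1=4.
Step 3. [r1c3∈{2,3}] 2 has one home in row 1: r1c3. So r1c3=2.
Step 4. [r3c4∈{3}] only 3 remains possible at r3c4 ⇒ r3c4=3.
Step 5. [r2c3∈{3}] r2c3 is down to just 3. So r2c3=3.
Step 6. [r2c2∈{1}] only 1 remains possible at r2c2, so r2c2=1.
Step 7. [r1c2∈{4}] r1c2 has the single candidate 4. So r1c2=4.
Step 8. [r4c3∈{1}] r4c3 is down to just 1 ⇒ r4c3=1.
Step 9. [r3c1∈{1}] nothing but 1 survives at r3c1. So r3c1=1.
Step 10. [r4c4∈{2}] nothing but 2 survives at r4c4, so r4c4=2.
Step 11. [r1c1∈{3}] r1c1 is down to just 3, so r1c1=3.

Answer: 3 4 2 1 / 2 1 3 4 / 1 2 4 3 / 4 3 1 2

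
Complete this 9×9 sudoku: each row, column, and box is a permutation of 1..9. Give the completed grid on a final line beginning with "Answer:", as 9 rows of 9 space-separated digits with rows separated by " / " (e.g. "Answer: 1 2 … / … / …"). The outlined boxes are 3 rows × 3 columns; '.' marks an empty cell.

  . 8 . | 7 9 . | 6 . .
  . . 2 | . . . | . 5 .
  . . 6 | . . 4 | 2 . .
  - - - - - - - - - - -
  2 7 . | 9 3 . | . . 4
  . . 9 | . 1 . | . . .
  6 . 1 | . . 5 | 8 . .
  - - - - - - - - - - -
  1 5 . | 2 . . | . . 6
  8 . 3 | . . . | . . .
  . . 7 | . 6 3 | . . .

Step 1. [r7c3∈{4}] r7c3's peers cover all but 4 ⇒ r7c3=4.
Step 2. [r9c1∈{9}] r9c1's peers cover all but 9, so r9c1=9.
Step 3. [r2c5∈{8}] r2c5's peers cover all but 8, so r2c5=8.
Step 4. [r7c5∈{7}] only 7 remains possible at r7c5. So r7c5=7.
Step 5. [r5c6∈{2,6,7,8}] 7 has one home in col 6: r5c6, so r5c6=7.
Step 6. [r6c4∈{4}] only 4 remains possible at r6c4. So r6c4=4.
Step 7. [r6c2∈{3}] r6c2's peers cover all but 3. So r6c2=3.
Step 8. [r8c5∈{4,5}] col 5 places 4 nowhere but r8c5 ⇒ r8c5=4.
Step 9. [r1c3∈{5}] only 5 remains possible at r1c3 ⇒ r1c3=5.
Step 10. [r4c7∈{1,5}] r4c7 is the only open cell in row 4 admitting 5. So r4c7=5.
Step 11. [r4c8∈{1,6}] r4c8 is the only open cell in row 4 admitting 1, so r4c8=1.
Step 12. [r5c7∈{3}] r5c7's peers cover all but 3, so r5c7=3.
Step 13. [r7c7∈{9}] r7c7's peers cover all but 9. So r7c7=9.
Step 14. [r5c9∈{2}] r5c9 is down to just 2. So r5c9=2.
Step 15. [r7c6∈{8}] r7c6 has the single candidate 8. So r7c6=8.
Step 16. [r9c2∈{2}] r9c2's peers cover all but 2. So r9c2=2.
Step 17. [r4c6∈{6}] r4c6's peers cover all but 6 ⇒ r4c6=6.
Step 18. [r2c6∈{1}] only 1 remains possible at r2c6, so r2c6=1.
Step 19. [r1c9∈{1,3}] 1 has one home in row 1: r1c9, so r1c9=1.
Step 20. [r7c8∈{3}] r7c8 has the single candidate 3. So r7c8=3.
Step 21. [r1c1∈{3,4}] r1c1 is the only open cell in row 1 admitting 3 ⇒ r1c1=3.
Step 22. [r3c1∈{7}] nothing but 7 survives at r3c1, so r3c1=7.
Step 23. [r2c1∈{4}] r2c1 is down to just 4 ⇒ r2c1=4.
Step 24. [r2c7∈{7}] r2c7 is down to just 7 ⇒ r2c7=7.
Step 25. [r2c2∈{9}] r2c2's peers cover all but 9 ⇒ r2c2=9.
Step 26. [r2c9∈{3}] only 3 remains possible at r2c9. So r2c9=3.
Step 27. [r8c7∈{1}] only 1 remains possible at r8c7, so r8c7=1.
Step 28. [r8c4∈{5}] r8c4 is down to just 5, so r8c4=5.
Step 29. [r8c9∈{7}] only 7 remains possible at r8c9 ⇒ r8c9=7.
Step 30. [r6c9∈{9}] r6c9's peers cover all but 9, so r6c9=9.
Step 31. [r3c9∈{8}] r3c9's peers cover all but 8. So r3c9=8.
Step 32. [r9c8∈{4,8}] r9c8 is the only open cell in row 9 admitting 8, so r9c8=8.
Step 33. [r4c3∈{8}] r4c3 has the single candidate 8, so r4c3=8.
Step 34. [r3c8∈{9}] only 9 remains possible at r3c8. So r3c8=9.
Step 35. [r3c4∈{3}] r3c4 is down to just 3 ⇒ r3c4=3.
Step 36. [r9c9∈{5}] only 5 remains possible at r9c9. So r9c9=5.
Step 37. [r1c6∈{2}] only 2 remains possible at r1c6, so r1c6=2.
Step 38. [r5c4∈{8}] r5c4 is down to just 8. So r5c4=8.
Step 39. [r9c7∈{4}] only 4 remains possible at r9c7, so r9c7=4.
Step 40. [r2c4∈{6}] nothing but 6 survives at r2c4, so r2c4=6.
Step 41. [r6c8∈{7}] nothing but 7 survives at r6c8 ⇒ r6c8=7.
Step 42. [r9c4∈{1}] r9c4 is down to just 1, so r9c4=1.
Step 43. [r8c6∈{9}] r8c6 has the single candidate 9. So r8c6=9.
Step 44. [r8c8∈{2}] only 2 remains possible at r8c8, so r8c8=2.
Step 45. [r5c8∈{6}] nothing but 6 survives at r5c8 ⇒ r5c8=6.
Step 46. [r5c2∈{4}] only 4 remains possible at r5c2, so r5c2=4.
Step 47. [r1c8∈{4}] r1c8 is down to just 4, so r1c8=4.
Step 48. [r3c5∈{5}] r3c5 is down to just 5. So r3c5=5.
Step 49. [r6c5∈{2}] r6c5 has the single candidate 2 ⇒ r6c5=2.
Step 50. [r5c1∈{5}] nothing but 5 survives at r5c1 ⇒ r5c1=5.
Step 51. [r8c2∈{6}] r8c2 is down to just 6, so r8c2=6.
Step 52. [r3c2∈{1}] nothing but 1 survives at r3c2 ⇒ r3c2=1.

Answer: 3 8 5 7 9 2 6 4 1 / 4 9 2 6 8 1 7 5 3 / 7 1 6 3 5 4 2 9 8 / 2 7 8 9 3 6 5 1 4 / 5 4 9 8 1 7 3 6 2 / 6 3 1 4 2 5 8 7 9 / 1 5 4 2 7 8 9 3 6 / 8 6 3 5 4 9 1 2 7 / 9 2 7 1 6 3 4 8 5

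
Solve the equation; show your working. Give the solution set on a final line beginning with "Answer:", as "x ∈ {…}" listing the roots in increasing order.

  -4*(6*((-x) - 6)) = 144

Step 1. [-4*(6*((-x) - 6)) = 144] LHS = -4·(…); ÷-4 both sides ⇒ div: 6*((-x) - 6) = -36.
Step 2. [6*((-x) - 6) = -36] 6·(inner) — divide through by 6 ⇒ div: (-x) - 6 = -6.
Step 3. [(-x) - 6 = -6] the outer -6 inverts by adding 6 ⇒ sub: -x = 0.
Step 4. [-x = 0] leading − — multiply by −1 ⇒ neg: x = 0.

Answer: x ∈ {0}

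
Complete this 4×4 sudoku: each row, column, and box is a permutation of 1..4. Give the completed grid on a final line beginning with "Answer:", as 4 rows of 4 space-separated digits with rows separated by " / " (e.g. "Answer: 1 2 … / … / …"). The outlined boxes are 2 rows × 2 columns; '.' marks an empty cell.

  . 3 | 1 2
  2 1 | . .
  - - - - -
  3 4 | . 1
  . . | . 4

Step 1. [r4c3∈{2,3}] in row 4, 3 fits only at r4c3. So r4c3=3.
Step 2. [r1c1∈{4}] r1c1's peers cover all but 4, so r1c1=4.
Step 3. [r3c3∈{2}] nothing but 2 survives at r3c3. So r3c3=2.
Step 4. [r4c2∈{2}] r4c2 is down to just 2 ⇒ r4c2=2.
Step 5. [r4c1∈{1}] nothing but 1 survives at r4c1. So r4c1=1.
Step 6. [r2c3∈{4}] r2c3's peers cover all but 4, so r2c3=4.
Step 7. [r2c4∈{3}] r2c4's peers cover all but 3. So r2c4=3.

Answer: 4 3 1 2 / 2 1 4 3 / 3 4 2 1 / 1 2 3 4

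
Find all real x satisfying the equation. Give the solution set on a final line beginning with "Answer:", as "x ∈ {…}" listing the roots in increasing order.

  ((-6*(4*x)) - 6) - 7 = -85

Step 1. [((-6*(4*x)) - 6) - 7 = -85] the outer -7 inverts by adding 7, so sub: (-6*(4*x)) - 6 = -78.
Step 2. [(-6*(4*x)) - 6 = -78] -6 divides every term; factor it out, so factor: (4*x) + 1 = 13.
Step 3. [(4*x) + 1 = 13] 1 comes off first (subtract 1) ⇒ sub: 4*x = 12.
Step 4. [4*x = 12] 4 out front; divide by 4 ⇒ div: x = 3.

Answer: x ∈ {3}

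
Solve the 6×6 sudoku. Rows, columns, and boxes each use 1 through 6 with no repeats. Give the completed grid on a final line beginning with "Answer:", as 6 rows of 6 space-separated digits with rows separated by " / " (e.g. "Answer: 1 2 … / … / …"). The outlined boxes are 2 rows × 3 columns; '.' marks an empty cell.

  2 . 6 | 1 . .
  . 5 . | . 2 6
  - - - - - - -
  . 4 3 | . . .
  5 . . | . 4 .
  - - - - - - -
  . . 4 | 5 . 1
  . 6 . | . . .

Step 1. [r6c5∈{3}] nothing but 3 survives at r6c5. So r6c5=3.
Step 2. [r1c6∈{3,4,5}] across row 1, 4 lands solely at r1c6, so r1c6=4.
Step 3. [r6c6∈{2}] nothing but 2 survives at r6c6 ⇒ r6c6=2.
Step 4. [r4c4∈{2,3,6}] r4c4 is the only open cell in row 4 admitting 6, so r4c4=6.
Step 5. [r4c2∈{1,2}] in col 2, 1 fits only at r4c2. So r4c2=1.
Step 6. [r1c2∈{3}] nothing but 3 survives at r1c2 ⇒ r1c2=3.
Step 7. [r6c1∈{1}] r6c1's peers cover all but 1 ⇒ r6c1=1.
Step 8. [r3c6∈{5}] r3c6 is down to just 5. So r3c6=5.
Step 9. [r3c5∈{1}] r3c5 has the single candidate 1 ⇒ r3c5=1.
Step 10. [r4c6∈{3}] r4c6 has the single candidate 3, so r4c6=3.
Step 11. [r2c1∈{4}] r2c1 has the single candidate 4 ⇒ r2c1=4.
Step 12. [r6c4∈{4}] only 4 remains possible at r6c4. So r6c4=4.
Step 13. [r5c1∈{3}] r5c1 is down to just 3, so r5c1=3.
Step 14. [r1c5∈{5}] only 5 remains possible at r1c5, so r1c5=5.
Step 15. [r6c3∈{5}] r6c3's peers cover all but 5 ⇒ r6c3=5.
Step 16. [r2c4∈{3}] only 3 remains possible at r2c4 ⇒ r2c4=3.
Step 17. [r2c3∈{1}] r2c3 is down to just 1, so r2c3=1.
Step 18. [r4c3∈{2}] r4c3 is down to just 2. So r4c3=2.
Step 19. [r5c5∈{6}] r5c5's peers cover all but 6 ⇒ r5c5=6.
Step 20. [r3c1∈{6}] r3c1's peers cover all but 6. So r3c1=6.
Step 21. [r3c4∈{2}] r3c4 is down to just 2. So r3c4=2.
Step 22. [r5c2∈{2}] r5c2's peers cover all but 2. So r5c2=2.

Answer: 2 3 6 1 5 4 / 4 5 1 3 2 6 / 6 4 3 2 1 5 / 5 1 2 6 4 3 / 3 2 4 5 6 1 / 1 6 5 4 3 2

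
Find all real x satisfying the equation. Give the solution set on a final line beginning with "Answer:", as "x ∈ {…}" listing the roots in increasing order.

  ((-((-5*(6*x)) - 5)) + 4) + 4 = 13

Step 1. [((-((-5*(6*x)) - 5)) + 4) + 4 = 13] subtract 4: x sits inside (… + 4) ⇒ sub: (-((-5*(6*x)) - 5)) + 4 = 9.
Step 2. [(-((-5*(6*x)) - 5)) + 4 = 9] the outer +4 inverts by subtracting 4. So sub: -((-5*(6*x)) - 5) = 5.
Step 3. [-((-5*(6*x)) - 5) = 5] leading − — multiply by −1. So neg: (-5*(6*x)) - 5 = -5.
Step 4. [(-5*(6*x)) - 5 = -5] 5 comes off first (add 5). So sub: -5*(6*x) = 0.
Step 5. [-5*(6*x) = 0] -5·(inner) — divide through by -5, so div: 6*x = 0.
Step 6. [6*x = 0] divide by the outer 6, so div: x = 0.

Answer: x ∈ {0}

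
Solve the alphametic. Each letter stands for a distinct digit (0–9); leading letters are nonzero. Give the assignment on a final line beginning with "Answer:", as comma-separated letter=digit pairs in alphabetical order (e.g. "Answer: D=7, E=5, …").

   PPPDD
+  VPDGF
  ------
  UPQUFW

Step 1. [col 1: D + F ≡ W (mod 10)] W=2 is one option consistent with column 1 (D + F ≡ W (mod 10), carry-in 0) — take it ⇒ W=2.
Step 2. [U] adding two 5-digit numbers gives at most 5+1 digits, and here it does — U is that final carry and must be 1. So U=1.
Step 3. [col 1: D + F ≡ W (mod 10)] no forcing yet in column 1 (carry-in 0); D=4 is free and consistent — try it, so D=4.
Step 4. [col 1: D + F ≡ W (mod 10)] column 1 reads D+F+carry(0)=W with D=4, W=2; with digits 1,2,4 already taken and all letters distinct, the only value for F is 8 ⇒ F=8.
Step 5. [col 2: D + G ≡ F (mod 10)] column 2 reads D+G+carry(1)=F with D=4, F=8; with digits 1,2,4,8 already taken and all letters distinct, the only value for G is 3 ⇒ G=3.
Step 6. [col 3: P + D ≡ U (mod 10)] in column 3 we have P+D≡U with carry-in 0; given D=4, U=1 and digits 1,2,3,4,8 already taken and all letters distinct, that pins P to 7 ⇒ P=7.
Step 7. [col 4: P + P ≡ Q (mod 10)] column 4: given P=7, carry-in 1, and digits 1,2,3,4,7,8 already taken and all letters distinct, P+P≡Q (mod 10) forces Q=5 ⇒ Q=5.
Step 8. [col 5: P + V ≡ P (mod 10)] from column 5 (P=7, carry-in 1, digits 1,2,3,4,5,7,8 already taken and all letters distinct): V must equal 9, so V=9.

Answer: D=4, F=8, G=3, P=7, Q=5, U=1, V=9, W=2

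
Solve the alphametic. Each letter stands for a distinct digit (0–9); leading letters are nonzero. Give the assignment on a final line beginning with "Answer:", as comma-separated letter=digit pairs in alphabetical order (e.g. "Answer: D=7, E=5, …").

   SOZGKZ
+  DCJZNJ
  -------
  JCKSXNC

Step 1. [col 1: Z + J ≡ C (mod 10)] column 1 (Z + J ≡ C (mod 10), carry-in 0) doesn't pin J yet; pick J=1 and continue ⇒ J=1.
Step 2. [col 1: Z + J ≡ C (mod 10)] C=4 is one option consistent with column 1 (Z + J ≡ C (mod 10), carry-in 0) — take it. So C=4.
Step 3. [col 1: Z + J ≡ C (mod 10)] from column 1 (J=1, C=4, carry-in 0, digits 1,4 already taken and all letters distinct): Z must equal 3, so Z=3.
Step 4. [col 2: K + N ≡ N (mod 10)] column 2: given nothing yet, carry-in 0, and digits 1,3,4 already taken and all letters distinct, K+N≡N (mod 10) forces K=0 ⇒ K=0.
Step 5. [col 2: K + N ≡ N (mod 10)] N=7 is one option consistent with column 2 (K + N ≡ N (mod 10), carry-in 0) — take it ⇒ N=7.
Step 6. [col 3: G + Z ≡ X (mod 10)] column 3 (G + Z ≡ X (mod 10), carry-in 0) doesn't pin X yet; pick X=2 and continue. So X=2.
Step 7. [col 3: G + Z ≡ X (mod 10)] from column 3 (Z=3, X=2, carry-in 0, digits 0,1,2,3,4,7 already taken and all letters distinct): G must equal 9 ⇒ G=9.
Step 8. [col 4: Z + J ≡ S (mod 10)] column 4 reads Z+J+carry(1)=S with Z=3, J=1; with digits 0,1,2,3,4,7,9 already taken and all letters distinct, the only value for S is 5. So S=5.
Step 9. [col 5: O + C ≡ K (mod 10)] in column 5 we have O+C≡K with carry-in 0; given C=4, K=0 and digits 0,1,2,3,4,5,7,9 already taken and all letters distinct, that pins O to 6 ⇒ O=6.
Step 10. [col 6: S + D ≡ C (mod 10)] column 6: given S=5, C=4, carry-in 1, and digits 0,1,2,3,4,5,6,7,9 already taken and all letters distinct, S+D≡C (mod 10) forces D=8, so D=8.

Answer: C=4, D=8, G=9, J=1, K=0, N=7, O=6, S=5, X=2, Z=3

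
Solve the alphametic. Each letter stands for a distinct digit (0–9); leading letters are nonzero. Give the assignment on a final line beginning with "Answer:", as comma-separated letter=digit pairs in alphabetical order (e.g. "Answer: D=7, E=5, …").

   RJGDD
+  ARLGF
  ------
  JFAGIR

Step 1. [J] the sum has 6 digits but both addends have 5; that extra leading digit J is the final carry, namely 1 ⇒ J=1.
Step 2. [col 1: D + F ≡ R (mod 10)] D=2 is one option consistent with column 1 (D + F ≡ R (mod 10), carry-in 0) — take it ⇒ D=2.
Step 3. [col 1: D + F ≡ R (mod 10)] several values work for F in column 1 (D + F ≡ R (mod 10), carry-in 0); try F=5 ⇒ F=5.
Step 4. [col 1: D + F ≡ R (mod 10)] column 1 reads D+F+carry(0)=R with D=2, F=5; with digits 1,2,5 already taken and all letters distinct, the only value for R is 7, so R=7.
Step 5. [col 2: D + G ≡ I (mod 10)] no forcing yet in column 2 (carry-in 0); G=4 is free and consistent — try it ⇒ G=4.
Step 6. [col 2: D + G ≡ I (mod 10)] from column 2 (D=2, G=4, carry-in 0, digits 1,2,4,5,7 already taken and all letters distinct): I must equal 6. So I=6.
Step 7. [col 3: G + L ≡ G (mod 10)] in column 3 we have G+L≡G with carry-in 0; given G=4 and digits 1,2,4,5,6,7 already taken and all letters distinct, that pins L to 0. So L=0.
Step 8. [col 4: J + R ≡ A (mod 10)] column 4: given J=1, R=7, carry-in 0, and digits 0,1,2,4,5,6,7 already taken and all letters distinct, J+R≡A (mod 10) forces A=8. So A=8.

Answer: A=8, D=2, F=5, G=4, I=6, J=1, L=0, R=7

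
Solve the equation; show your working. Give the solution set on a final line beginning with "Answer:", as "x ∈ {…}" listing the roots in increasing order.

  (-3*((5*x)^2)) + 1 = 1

Step 1. [(-3*((5*x)^2)) + 1 = 1] peel the +1: subtract 1 from each side ⇒ sub: -3*((5*x)^2) = 0.
Step 2. [-3*((5*x)^2) = 0] leading coefficient -3: divide by -3. So div: (5*x)^2 = 0.
Step 3. [(5*x)^2 = 0] √ both sides: 0 ≥ 0 gives two branches. So sqrt: 5*x = 0.
Step 4. [5*x = 0] 5·(inner) — divide through by 5. So div: x = 0.

Answer: x ∈ {0}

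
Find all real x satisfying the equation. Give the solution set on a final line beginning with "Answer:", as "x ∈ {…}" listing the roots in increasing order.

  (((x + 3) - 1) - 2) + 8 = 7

Step 1. [(((x + 3) - 1) - 2) + 8 = 7] 8 comes off first (subtract 8), so sub: ((x + 3) - 1) - 2 = -1.
Step 2. [((x + 3) - 1) - 2 = -1] -2 is outermost — add 2 both sides, so sub: (x + 3) - 1 = 1.
Step 3. [(x + 3) - 1 = 1] peel the -1: add 1 from each side. So sub: x + 3 = 2.
Step 4. [x + 3 = 2] 3 comes off first (subtract 3), so sub: x = -1.

Answer: x ∈ {-1}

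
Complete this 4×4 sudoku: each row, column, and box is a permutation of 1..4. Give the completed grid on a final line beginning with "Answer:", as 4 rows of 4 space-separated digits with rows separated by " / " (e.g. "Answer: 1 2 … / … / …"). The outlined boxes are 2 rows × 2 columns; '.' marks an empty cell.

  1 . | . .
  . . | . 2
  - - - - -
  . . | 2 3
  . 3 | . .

Step 1. [r2c2∈{4}] r2c2 is down to just 4 ⇒ r2c2=4.
Step 2. [r1c3∈{3,4}] row 1 places 3 nowhere but r1c3 ⇒ r1c3=3.
Step 3. [r4c3∈{1,4}] across col 3, 4 lands solely at r4c3. So r4c3=4.
Step 4. [r4c1∈{2}] nothing but 2 survives at r4c1 ⇒ r4c1=2.
Step 5. [r3c2∈{1}] r3c2's peers cover all but 1, so r3c2=1.
Step 6. [r2c3∈{1}] r2c3 is down to just 1, so r2c3=1.
Step 7. [r3c1∈{4}] nothing but 4 survives at r3c1, so r3c1=4.
Step 8. [r1c2∈{2}] only 2 remains possible at r1c2 ⇒ r1c2=2.
Step 9. [r4c4∈{1}] nothing but 1 survives at r4c4, so r4c4=1.
Step 10. [r2c1∈{3}] nothing but 3 survives at r2c1 ⇒ r2c1=3.
Step 11. [r1c4∈{4}] only 4 remains possible at r1c4. So r1c4=4.

Answer: 1 2 3 4 / 3 4 1 2 / 4 1 2 3 / 2 3 4 1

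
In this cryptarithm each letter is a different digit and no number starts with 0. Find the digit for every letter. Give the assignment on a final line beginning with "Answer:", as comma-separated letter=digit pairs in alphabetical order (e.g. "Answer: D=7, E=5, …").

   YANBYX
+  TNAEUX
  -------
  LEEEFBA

Step 1. [col 1: X + X ≡ A (mod 10)] several values work for X in column 1 (X + X ≡ A (mod 10), carry-in 0); try X=2. So X=2.
Step 2. [L] the sum has 7 digits but both addends have 6; that extra leading digit L is the final carry, namely 1. So L=1.
Step 3. [col 1: X + X ≡ A (mod 10)] in column 1 we have X+X≡A with carry-in 0; given X=2 and digits 1,2 already taken and all letters distinct, that pins A to 4 ⇒ A=4.
Step 4. [col 2: Y + U ≡ B (mod 10)] B=6 is one option consistent with column 2 (Y + U ≡ B (mod 10), carry-in 0) — take it, so B=6.
Step 5. [col 2: Y + U ≡ B (mod 10)] several values work for Y in column 2 (Y + U ≡ B (mod 10), carry-in 0); try Y=7. So Y=7.
Step 6. [col 2: Y + U ≡ B (mod 10)] from column 2 (Y=7, B=6, carry-in 0, digits 1,2,4,6,7 already taken and all letters distinct): U must equal 9. So U=9.
Step 7. [col 3: B + E ≡ F (mod 10)] no forcing yet in column 3 (carry-in 1); E=3 is free and consistent — try it. So E=3.
Step 8. [col 3: B + E ≡ F (mod 10)] column 3 reads B+E+carry(1)=F with B=6, E=3; with digits 1,2,3,4,6,7,9 already taken and all letters distinct, the only value for F is 0. So F=0.
Step 9. [col 4: N + A ≡ E (mod 10)] in column 4 we have N+A≡E with carry-in 1; given A=4, E=3 and digits 0,1,2,3,4,6,7,9 already taken and all letters distinct, that pins N to 8 ⇒ N=8.
Step 10. [col 6: Y + T ≡ E (mod 10)] in column 6 we have Y+T≡E with carry-in 1; given Y=7, E=3 and digits 0,1,2,3,4,6,7,8,9 already taken and all letters distinct, that pins T to 5. So T=5.

Answer: A=4, B=6, E=3, F=0, L=1, N=8, T=5, U=9, X=2, Y=7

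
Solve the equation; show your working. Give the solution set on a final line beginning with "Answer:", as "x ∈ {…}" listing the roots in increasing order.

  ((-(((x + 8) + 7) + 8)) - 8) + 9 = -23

Step 1. [((-(((x + 8) + 7) + 8)) - 8) + 9 = -23] the outer +9 inverts by subtracting 9. So sub: (-(((x + 8) + 7) + 8)) - 8 = -32.
Step 2. [(-(((x + 8) + 7) + 8)) - 8 = -32] the outer -8 inverts by adding 8, so sub: -(((x + 8) + 7) + 8) = -24.
Step 3. [-(((x + 8) + 7) + 8) = -24] leading − — multiply by −1. So neg: ((x + 8) + 7) + 8 = 24.
Step 4. [((x + 8) + 7) + 8 = 24] subtract 8: x sits inside (… + 8), so sub: (x + 8) + 7 = 16.
Step 5. [(x + 8) + 7 = 16] subtract 7: x sits inside (… + 7) ⇒ sub: x + 8 = 9.
Step 6. [x + 8 = 9] peel the +8: subtract 8 from each side, so sub: x = 1.

Answer: x ∈ {1}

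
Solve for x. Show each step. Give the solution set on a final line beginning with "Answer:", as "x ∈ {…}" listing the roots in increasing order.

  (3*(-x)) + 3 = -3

Step 1. [(3*(-x)) + 3 = -3] 3 divides every term; factor it out, so factor: (-x) + 1 = -1.
Step 2. [(-x) + 1 = -1] 1 comes off first (subtract 1) ⇒ sub: -x = -2.
Step 3. [-x = -2] flip signs both sides. So neg: x = 2.

Answer: x ∈ {2}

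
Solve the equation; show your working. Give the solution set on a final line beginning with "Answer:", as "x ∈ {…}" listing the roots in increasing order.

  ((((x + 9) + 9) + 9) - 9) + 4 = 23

Step 1. [((((x + 9) + 9) + 9) - 9) + 4 = 23] peel the +4: subtract 4 from each side. So sub: (((x + 9) + 9) + 9) - 9 = 19.
Step 2. [(((x + 9) + 9) + 9) - 9 = 19] add 9: x sits inside (… - 9), so sub: ((x + 9) + 9) + 9 = 28.
Step 3. [((x + 9) + 9) + 9 = 28] +9 is outermost — subtract 9 both sides. So sub: (x + 9) + 9 = 19.
Step 4. [(x + 9) + 9 = 19] 9 comes off first (subtract 9). So sub: x + 9 = 10.
Step 5. [x + 9 = 10] the outer +9 inverts by subtracting 9, so sub: x = 1.

Answer: x ∈ {1}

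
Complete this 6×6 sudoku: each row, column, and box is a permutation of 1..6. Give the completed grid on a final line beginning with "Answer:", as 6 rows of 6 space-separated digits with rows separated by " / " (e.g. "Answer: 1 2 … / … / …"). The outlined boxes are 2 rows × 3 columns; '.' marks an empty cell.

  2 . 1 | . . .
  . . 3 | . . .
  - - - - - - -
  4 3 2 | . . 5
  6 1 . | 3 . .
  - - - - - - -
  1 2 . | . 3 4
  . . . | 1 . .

Step 1. [r2c1∈{5}] only 5 remains possible at r2c1. So r2c1=5.
Step 2. [r6c2∈{4,5,6}] 5 has one home in col 2: r6c2 ⇒ r6c2=5.
Step 3. [r2c4∈{2,4,6}] col 4 places 2 nowhere but r2c4 ⇒ r2c4=2.
Step 4. [r1c4∈{4,5,6}] 4 has one home in col 4: r1c4, so r1c4=4.
Step 5. [r1c2∈{6}] r1c2's peers cover all but 6. So r1c2=6.
Step 6. [r3c5∈{1,6}] across row 3, 1 lands solely at r3c5. So r3c5=1.
Step 7. [r2c5∈{6}] r2c5's peers cover all but 6, so r2c5=6.
Step 8. [r6c6∈{2,6}] r6c6 is the only open cell in col 6 admitting 6. So r6c6=6.
Step 9. [r4c5∈{2,4}] r4c5 is the only open cell in row 4 admitting 4, so r4c5=4.
Step 10. [r4c3∈{5}] nothing but 5 survives at r4c3 ⇒ r4c3=5.
Step 11. [r2c2∈{4}] r2c2 is down to just 4. So r2c2=4.
Step 12. [r6c1∈{3}] nothing but 3 survives at r6c1 ⇒ r6c1=3.
Step 13. [r1c6∈{3}] only 3 remains possible at r1c6, so r1c6=3.
Step 14. [r6c3∈{4}] r6c3 is down to just 4 ⇒ r6c3=4.
Step 15. [r3c4∈{6}] r3c4 has the single candidate 6 ⇒ r3c4=6.
Step 16. [r5c4∈{5}] only 5 remains possible at r5c4 ⇒ r5c4=5.
Step 17. [r1c5∈{5}] nothing but 5 survives at r1c5. So r1c5=5.
Step 18. [r2c6∈{1}] r2c6's peers cover all but 1, so r2c6=1.
Step 19. [r5c3∈{6}] nothing but 6 survives at r5c3 ⇒ r5c3=6.
Step 20. [r6c5∈{2}] nothing but 2 survives at r6c5 ⇒ r6c5=2.
Step 21. [r4c6∈{2}] r4c6's peers cover all but 2, so r4c6=2.

Answer: 2 6 1 4 5 3 / 5 4 3 2 6 1 / 4 3 2 6 1 5 / 6 1 5 3 4 2 / 1 2 6 5 3 4 / 3 5 4 1 2 6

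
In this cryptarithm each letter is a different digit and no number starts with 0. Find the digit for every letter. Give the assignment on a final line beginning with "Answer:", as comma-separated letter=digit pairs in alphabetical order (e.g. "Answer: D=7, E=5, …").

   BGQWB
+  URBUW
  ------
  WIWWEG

Step 1. [col 1: B + W ≡ G (mod 10)] G=8 is one option consistent with column 1 (B + W ≡ G (mod 10), carry-in 0) — take it. So G=8.
Step 2. [col 1: B + W ≡ G (mod 10)] several values work for B in column 1 (B + W ≡ G (mod 10), carry-in 0); try B=7. So B=7.
Step 3. [col 1: B + W ≡ G (mod 10)] from column 1 (B=7, G=8, carry-in 0, digits 7,8 already taken and all letters distinct): W must equal 1 ⇒ W=1.
Step 4. [col 2: W + U ≡ E (mod 10)] several values work for U in column 2 (W + U ≡ E (mod 10), carry-in 0); try U=5 ⇒ U=5.
Step 5. [col 2: W + U ≡ E (mod 10)] column 2: given W=1, U=5, carry-in 0, and digits 1,5,7,8 already taken and all letters distinct, W+U≡E (mod 10) forces E=6, so E=6.
Step 6. [col 3: Q + B ≡ W (mod 10)] from column 3 (B=7, W=1, carry-in 0, digits 1,5,6,7,8 already taken and all letters distinct): Q must equal 4 ⇒ Q=4.
Step 7. [col 4: G + R ≡ W (mod 10)] from column 4 (G=8, W=1, carry-in 1, digits 1,4,5,6,7,8 already taken and all letters distinct): R must equal 2, so R=2.
Step 8. [col 5: B + U ≡ I (mod 10)] column 5: given B=7, U=5, carry-in 1, and digits 1,2,4,5,6,7,8 already taken and all letters distinct, B+U≡I (mod 10) forces I=3, so I=3.

Answer: B=7, E=6, G=8, I=3, Q=4, R=2, U=5, W=1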